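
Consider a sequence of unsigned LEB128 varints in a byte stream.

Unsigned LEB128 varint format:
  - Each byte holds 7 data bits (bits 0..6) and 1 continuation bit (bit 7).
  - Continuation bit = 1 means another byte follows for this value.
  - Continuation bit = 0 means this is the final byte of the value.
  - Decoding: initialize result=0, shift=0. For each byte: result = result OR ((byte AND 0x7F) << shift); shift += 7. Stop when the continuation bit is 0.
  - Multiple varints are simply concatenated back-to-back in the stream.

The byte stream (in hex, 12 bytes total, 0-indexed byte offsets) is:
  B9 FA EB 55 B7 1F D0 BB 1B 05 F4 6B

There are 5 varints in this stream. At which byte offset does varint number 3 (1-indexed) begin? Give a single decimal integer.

  byte[0]=0xB9 cont=1 payload=0x39=57: acc |= 57<<0 -> acc=57 shift=7
  byte[1]=0xFA cont=1 payload=0x7A=122: acc |= 122<<7 -> acc=15673 shift=14
  byte[2]=0xEB cont=1 payload=0x6B=107: acc |= 107<<14 -> acc=1768761 shift=21
  byte[3]=0x55 cont=0 payload=0x55=85: acc |= 85<<21 -> acc=180026681 shift=28 [end]
Varint 1: bytes[0:4] = B9 FA EB 55 -> value 180026681 (4 byte(s))
  byte[4]=0xB7 cont=1 payload=0x37=55: acc |= 55<<0 -> acc=55 shift=7
  byte[5]=0x1F cont=0 payload=0x1F=31: acc |= 31<<7 -> acc=4023 shift=14 [end]
Varint 2: bytes[4:6] = B7 1F -> value 4023 (2 byte(s))
  byte[6]=0xD0 cont=1 payload=0x50=80: acc |= 80<<0 -> acc=80 shift=7
  byte[7]=0xBB cont=1 payload=0x3B=59: acc |= 59<<7 -> acc=7632 shift=14
  byte[8]=0x1B cont=0 payload=0x1B=27: acc |= 27<<14 -> acc=450000 shift=21 [end]
Varint 3: bytes[6:9] = D0 BB 1B -> value 450000 (3 byte(s))
  byte[9]=0x05 cont=0 payload=0x05=5: acc |= 5<<0 -> acc=5 shift=7 [end]
Varint 4: bytes[9:10] = 05 -> value 5 (1 byte(s))
  byte[10]=0xF4 cont=1 payload=0x74=116: acc |= 116<<0 -> acc=116 shift=7
  byte[11]=0x6B cont=0 payload=0x6B=107: acc |= 107<<7 -> acc=13812 shift=14 [end]
Varint 5: bytes[10:12] = F4 6B -> value 13812 (2 byte(s))

Answer: 6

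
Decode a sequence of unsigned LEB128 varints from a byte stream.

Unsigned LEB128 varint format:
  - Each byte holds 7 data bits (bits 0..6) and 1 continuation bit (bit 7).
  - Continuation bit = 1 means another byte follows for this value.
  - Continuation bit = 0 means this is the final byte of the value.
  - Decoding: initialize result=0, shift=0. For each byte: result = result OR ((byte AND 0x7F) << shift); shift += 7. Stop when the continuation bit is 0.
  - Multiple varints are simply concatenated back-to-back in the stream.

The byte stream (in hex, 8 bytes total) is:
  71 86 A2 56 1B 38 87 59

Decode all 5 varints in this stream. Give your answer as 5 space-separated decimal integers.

Answer: 113 1413382 27 56 11399

Derivation:
  byte[0]=0x71 cont=0 payload=0x71=113: acc |= 113<<0 -> acc=113 shift=7 [end]
Varint 1: bytes[0:1] = 71 -> value 113 (1 byte(s))
  byte[1]=0x86 cont=1 payload=0x06=6: acc |= 6<<0 -> acc=6 shift=7
  byte[2]=0xA2 cont=1 payload=0x22=34: acc |= 34<<7 -> acc=4358 shift=14
  byte[3]=0x56 cont=0 payload=0x56=86: acc |= 86<<14 -> acc=1413382 shift=21 [end]
Varint 2: bytes[1:4] = 86 A2 56 -> value 1413382 (3 byte(s))
  byte[4]=0x1B cont=0 payload=0x1B=27: acc |= 27<<0 -> acc=27 shift=7 [end]
Varint 3: bytes[4:5] = 1B -> value 27 (1 byte(s))
  byte[5]=0x38 cont=0 payload=0x38=56: acc |= 56<<0 -> acc=56 shift=7 [end]
Varint 4: bytes[5:6] = 38 -> value 56 (1 byte(s))
  byte[6]=0x87 cont=1 payload=0x07=7: acc |= 7<<0 -> acc=7 shift=7
  byte[7]=0x59 cont=0 payload=0x59=89: acc |= 89<<7 -> acc=11399 shift=14 [end]
Varint 5: bytes[6:8] = 87 59 -> value 11399 (2 byte(s))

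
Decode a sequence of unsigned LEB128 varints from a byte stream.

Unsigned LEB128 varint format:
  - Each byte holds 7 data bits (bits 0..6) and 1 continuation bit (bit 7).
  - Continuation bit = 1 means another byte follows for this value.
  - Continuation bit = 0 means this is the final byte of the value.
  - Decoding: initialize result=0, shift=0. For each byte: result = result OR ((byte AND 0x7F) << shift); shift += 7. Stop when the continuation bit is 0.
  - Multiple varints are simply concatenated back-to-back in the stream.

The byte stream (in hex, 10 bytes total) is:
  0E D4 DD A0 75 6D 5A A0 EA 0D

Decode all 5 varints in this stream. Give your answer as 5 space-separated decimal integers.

  byte[0]=0x0E cont=0 payload=0x0E=14: acc |= 14<<0 -> acc=14 shift=7 [end]
Varint 1: bytes[0:1] = 0E -> value 14 (1 byte(s))
  byte[1]=0xD4 cont=1 payload=0x54=84: acc |= 84<<0 -> acc=84 shift=7
  byte[2]=0xDD cont=1 payload=0x5D=93: acc |= 93<<7 -> acc=11988 shift=14
  byte[3]=0xA0 cont=1 payload=0x20=32: acc |= 32<<14 -> acc=536276 shift=21
  byte[4]=0x75 cont=0 payload=0x75=117: acc |= 117<<21 -> acc=245903060 shift=28 [end]
Varint 2: bytes[1:5] = D4 DD A0 75 -> value 245903060 (4 byte(s))
  byte[5]=0x6D cont=0 payload=0x6D=109: acc |= 109<<0 -> acc=109 shift=7 [end]
Varint 3: bytes[5:6] = 6D -> value 109 (1 byte(s))
  byte[6]=0x5A cont=0 payload=0x5A=90: acc |= 90<<0 -> acc=90 shift=7 [end]
Varint 4: bytes[6:7] = 5A -> value 90 (1 byte(s))
  byte[7]=0xA0 cont=1 payload=0x20=32: acc |= 32<<0 -> acc=32 shift=7
  byte[8]=0xEA cont=1 payload=0x6A=106: acc |= 106<<7 -> acc=13600 shift=14
  byte[9]=0x0D cont=0 payload=0x0D=13: acc |= 13<<14 -> acc=226592 shift=21 [end]
Varint 5: bytes[7:10] = A0 EA 0D -> value 226592 (3 byte(s))

Answer: 14 245903060 109 90 226592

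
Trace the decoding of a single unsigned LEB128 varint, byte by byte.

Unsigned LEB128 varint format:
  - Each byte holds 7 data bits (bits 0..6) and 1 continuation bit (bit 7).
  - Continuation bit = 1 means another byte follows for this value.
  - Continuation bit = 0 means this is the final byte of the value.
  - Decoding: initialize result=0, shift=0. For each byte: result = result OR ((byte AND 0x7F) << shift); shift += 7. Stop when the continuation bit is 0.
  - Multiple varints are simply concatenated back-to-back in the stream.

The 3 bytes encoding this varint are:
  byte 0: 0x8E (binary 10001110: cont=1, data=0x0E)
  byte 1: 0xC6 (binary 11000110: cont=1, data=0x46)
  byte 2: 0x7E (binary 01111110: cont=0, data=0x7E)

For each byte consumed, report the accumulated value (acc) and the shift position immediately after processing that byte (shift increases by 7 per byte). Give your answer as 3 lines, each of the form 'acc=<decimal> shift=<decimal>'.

byte 0=0x8E: payload=0x0E=14, contrib = 14<<0 = 14; acc -> 14, shift -> 7
byte 1=0xC6: payload=0x46=70, contrib = 70<<7 = 8960; acc -> 8974, shift -> 14
byte 2=0x7E: payload=0x7E=126, contrib = 126<<14 = 2064384; acc -> 2073358, shift -> 21

Answer: acc=14 shift=7
acc=8974 shift=14
acc=2073358 shift=21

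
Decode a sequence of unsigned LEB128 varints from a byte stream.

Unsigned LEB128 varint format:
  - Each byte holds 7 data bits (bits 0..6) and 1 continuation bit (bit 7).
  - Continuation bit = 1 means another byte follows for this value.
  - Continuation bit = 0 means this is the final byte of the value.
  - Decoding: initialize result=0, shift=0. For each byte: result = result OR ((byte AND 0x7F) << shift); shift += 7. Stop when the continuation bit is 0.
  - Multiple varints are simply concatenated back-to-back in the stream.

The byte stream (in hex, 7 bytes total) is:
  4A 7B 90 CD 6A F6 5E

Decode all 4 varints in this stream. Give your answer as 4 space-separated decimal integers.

Answer: 74 123 1746576 12150

Derivation:
  byte[0]=0x4A cont=0 payload=0x4A=74: acc |= 74<<0 -> acc=74 shift=7 [end]
Varint 1: bytes[0:1] = 4A -> value 74 (1 byte(s))
  byte[1]=0x7B cont=0 payload=0x7B=123: acc |= 123<<0 -> acc=123 shift=7 [end]
Varint 2: bytes[1:2] = 7B -> value 123 (1 byte(s))
  byte[2]=0x90 cont=1 payload=0x10=16: acc |= 16<<0 -> acc=16 shift=7
  byte[3]=0xCD cont=1 payload=0x4D=77: acc |= 77<<7 -> acc=9872 shift=14
  byte[4]=0x6A cont=0 payload=0x6A=106: acc |= 106<<14 -> acc=1746576 shift=21 [end]
Varint 3: bytes[2:5] = 90 CD 6A -> value 1746576 (3 byte(s))
  byte[5]=0xF6 cont=1 payload=0x76=118: acc |= 118<<0 -> acc=118 shift=7
  byte[6]=0x5E cont=0 payload=0x5E=94: acc |= 94<<7 -> acc=12150 shift=14 [end]
Varint 4: bytes[5:7] = F6 5E -> value 12150 (2 byte(s))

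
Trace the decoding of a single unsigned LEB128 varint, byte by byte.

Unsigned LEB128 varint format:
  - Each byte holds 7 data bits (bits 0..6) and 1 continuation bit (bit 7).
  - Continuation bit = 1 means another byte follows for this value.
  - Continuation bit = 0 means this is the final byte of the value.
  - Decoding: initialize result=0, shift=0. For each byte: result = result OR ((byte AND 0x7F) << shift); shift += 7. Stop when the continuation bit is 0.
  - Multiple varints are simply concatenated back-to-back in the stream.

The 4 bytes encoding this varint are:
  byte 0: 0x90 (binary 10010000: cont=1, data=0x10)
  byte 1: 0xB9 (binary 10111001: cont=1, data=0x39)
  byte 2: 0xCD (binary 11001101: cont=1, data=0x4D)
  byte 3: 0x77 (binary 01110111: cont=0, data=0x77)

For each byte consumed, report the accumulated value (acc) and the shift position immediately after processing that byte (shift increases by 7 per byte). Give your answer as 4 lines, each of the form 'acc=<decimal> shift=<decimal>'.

byte 0=0x90: payload=0x10=16, contrib = 16<<0 = 16; acc -> 16, shift -> 7
byte 1=0xB9: payload=0x39=57, contrib = 57<<7 = 7296; acc -> 7312, shift -> 14
byte 2=0xCD: payload=0x4D=77, contrib = 77<<14 = 1261568; acc -> 1268880, shift -> 21
byte 3=0x77: payload=0x77=119, contrib = 119<<21 = 249561088; acc -> 250829968, shift -> 28

Answer: acc=16 shift=7
acc=7312 shift=14
acc=1268880 shift=21
acc=250829968 shift=28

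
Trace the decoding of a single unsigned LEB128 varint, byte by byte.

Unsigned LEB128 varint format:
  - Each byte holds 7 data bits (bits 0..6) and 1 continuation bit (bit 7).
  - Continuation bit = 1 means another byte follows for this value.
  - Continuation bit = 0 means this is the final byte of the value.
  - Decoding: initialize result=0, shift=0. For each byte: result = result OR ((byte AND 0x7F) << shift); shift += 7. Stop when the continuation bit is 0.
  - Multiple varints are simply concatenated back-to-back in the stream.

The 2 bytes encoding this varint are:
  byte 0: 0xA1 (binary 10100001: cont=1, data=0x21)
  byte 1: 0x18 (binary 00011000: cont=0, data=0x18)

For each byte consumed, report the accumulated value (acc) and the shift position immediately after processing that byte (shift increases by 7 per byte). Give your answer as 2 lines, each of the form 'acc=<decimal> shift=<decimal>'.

byte 0=0xA1: payload=0x21=33, contrib = 33<<0 = 33; acc -> 33, shift -> 7
byte 1=0x18: payload=0x18=24, contrib = 24<<7 = 3072; acc -> 3105, shift -> 14

Answer: acc=33 shift=7
acc=3105 shift=14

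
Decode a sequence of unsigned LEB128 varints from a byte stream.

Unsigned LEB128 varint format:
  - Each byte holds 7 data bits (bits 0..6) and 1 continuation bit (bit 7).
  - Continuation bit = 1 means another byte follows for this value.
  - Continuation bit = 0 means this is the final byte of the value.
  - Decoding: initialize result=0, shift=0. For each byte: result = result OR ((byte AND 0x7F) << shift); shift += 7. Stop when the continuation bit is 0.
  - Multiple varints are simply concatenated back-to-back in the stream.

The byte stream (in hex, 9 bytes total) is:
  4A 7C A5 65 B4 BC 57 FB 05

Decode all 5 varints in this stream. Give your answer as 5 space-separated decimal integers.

  byte[0]=0x4A cont=0 payload=0x4A=74: acc |= 74<<0 -> acc=74 shift=7 [end]
Varint 1: bytes[0:1] = 4A -> value 74 (1 byte(s))
  byte[1]=0x7C cont=0 payload=0x7C=124: acc |= 124<<0 -> acc=124 shift=7 [end]
Varint 2: bytes[1:2] = 7C -> value 124 (1 byte(s))
  byte[2]=0xA5 cont=1 payload=0x25=37: acc |= 37<<0 -> acc=37 shift=7
  byte[3]=0x65 cont=0 payload=0x65=101: acc |= 101<<7 -> acc=12965 shift=14 [end]
Varint 3: bytes[2:4] = A5 65 -> value 12965 (2 byte(s))
  byte[4]=0xB4 cont=1 payload=0x34=52: acc |= 52<<0 -> acc=52 shift=7
  byte[5]=0xBC cont=1 payload=0x3C=60: acc |= 60<<7 -> acc=7732 shift=14
  byte[6]=0x57 cont=0 payload=0x57=87: acc |= 87<<14 -> acc=1433140 shift=21 [end]
Varint 4: bytes[4:7] = B4 BC 57 -> value 1433140 (3 byte(s))
  byte[7]=0xFB cont=1 payload=0x7B=123: acc |= 123<<0 -> acc=123 shift=7
  byte[8]=0x05 cont=0 payload=0x05=5: acc |= 5<<7 -> acc=763 shift=14 [end]
Varint 5: bytes[7:9] = FB 05 -> value 763 (2 byte(s))

Answer: 74 124 12965 1433140 763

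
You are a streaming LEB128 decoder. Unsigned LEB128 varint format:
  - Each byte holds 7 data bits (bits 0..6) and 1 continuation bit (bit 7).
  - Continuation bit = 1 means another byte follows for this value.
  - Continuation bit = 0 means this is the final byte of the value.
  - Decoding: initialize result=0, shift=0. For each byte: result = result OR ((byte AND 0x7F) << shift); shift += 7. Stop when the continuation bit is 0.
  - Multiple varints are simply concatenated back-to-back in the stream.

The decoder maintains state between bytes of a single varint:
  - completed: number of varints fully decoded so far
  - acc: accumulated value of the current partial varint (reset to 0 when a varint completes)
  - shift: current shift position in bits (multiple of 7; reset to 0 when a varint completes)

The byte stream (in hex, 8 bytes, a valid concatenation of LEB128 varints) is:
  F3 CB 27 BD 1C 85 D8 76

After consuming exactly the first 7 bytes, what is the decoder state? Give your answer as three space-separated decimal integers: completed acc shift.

byte[0]=0xF3 cont=1 payload=0x73: acc |= 115<<0 -> completed=0 acc=115 shift=7
byte[1]=0xCB cont=1 payload=0x4B: acc |= 75<<7 -> completed=0 acc=9715 shift=14
byte[2]=0x27 cont=0 payload=0x27: varint #1 complete (value=648691); reset -> completed=1 acc=0 shift=0
byte[3]=0xBD cont=1 payload=0x3D: acc |= 61<<0 -> completed=1 acc=61 shift=7
byte[4]=0x1C cont=0 payload=0x1C: varint #2 complete (value=3645); reset -> completed=2 acc=0 shift=0
byte[5]=0x85 cont=1 payload=0x05: acc |= 5<<0 -> completed=2 acc=5 shift=7
byte[6]=0xD8 cont=1 payload=0x58: acc |= 88<<7 -> completed=2 acc=11269 shift=14

Answer: 2 11269 14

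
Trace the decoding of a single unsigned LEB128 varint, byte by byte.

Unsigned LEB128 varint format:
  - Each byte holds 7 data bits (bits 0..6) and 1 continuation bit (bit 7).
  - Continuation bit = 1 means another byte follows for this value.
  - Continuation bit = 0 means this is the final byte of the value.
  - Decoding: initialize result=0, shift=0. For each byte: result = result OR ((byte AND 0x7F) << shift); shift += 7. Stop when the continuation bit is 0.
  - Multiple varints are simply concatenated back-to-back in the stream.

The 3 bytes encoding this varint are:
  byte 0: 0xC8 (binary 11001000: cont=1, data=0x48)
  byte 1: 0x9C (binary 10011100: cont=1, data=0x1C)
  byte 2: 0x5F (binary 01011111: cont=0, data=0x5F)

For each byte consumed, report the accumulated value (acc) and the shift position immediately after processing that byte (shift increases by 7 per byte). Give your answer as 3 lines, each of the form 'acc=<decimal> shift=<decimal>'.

Answer: acc=72 shift=7
acc=3656 shift=14
acc=1560136 shift=21

Derivation:
byte 0=0xC8: payload=0x48=72, contrib = 72<<0 = 72; acc -> 72, shift -> 7
byte 1=0x9C: payload=0x1C=28, contrib = 28<<7 = 3584; acc -> 3656, shift -> 14
byte 2=0x5F: payload=0x5F=95, contrib = 95<<14 = 1556480; acc -> 1560136, shift -> 21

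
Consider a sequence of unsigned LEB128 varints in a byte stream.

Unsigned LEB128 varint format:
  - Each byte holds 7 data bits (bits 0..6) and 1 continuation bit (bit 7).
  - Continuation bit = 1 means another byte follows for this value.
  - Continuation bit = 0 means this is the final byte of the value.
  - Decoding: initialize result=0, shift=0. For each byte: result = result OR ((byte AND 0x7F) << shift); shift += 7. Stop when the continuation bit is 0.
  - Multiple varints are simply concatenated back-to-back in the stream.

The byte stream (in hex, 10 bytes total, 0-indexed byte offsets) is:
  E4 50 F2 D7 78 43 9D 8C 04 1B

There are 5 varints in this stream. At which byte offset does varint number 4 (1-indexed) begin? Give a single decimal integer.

Answer: 6

Derivation:
  byte[0]=0xE4 cont=1 payload=0x64=100: acc |= 100<<0 -> acc=100 shift=7
  byte[1]=0x50 cont=0 payload=0x50=80: acc |= 80<<7 -> acc=10340 shift=14 [end]
Varint 1: bytes[0:2] = E4 50 -> value 10340 (2 byte(s))
  byte[2]=0xF2 cont=1 payload=0x72=114: acc |= 114<<0 -> acc=114 shift=7
  byte[3]=0xD7 cont=1 payload=0x57=87: acc |= 87<<7 -> acc=11250 shift=14
  byte[4]=0x78 cont=0 payload=0x78=120: acc |= 120<<14 -> acc=1977330 shift=21 [end]
Varint 2: bytes[2:5] = F2 D7 78 -> value 1977330 (3 byte(s))
  byte[5]=0x43 cont=0 payload=0x43=67: acc |= 67<<0 -> acc=67 shift=7 [end]
Varint 3: bytes[5:6] = 43 -> value 67 (1 byte(s))
  byte[6]=0x9D cont=1 payload=0x1D=29: acc |= 29<<0 -> acc=29 shift=7
  byte[7]=0x8C cont=1 payload=0x0C=12: acc |= 12<<7 -> acc=1565 shift=14
  byte[8]=0x04 cont=0 payload=0x04=4: acc |= 4<<14 -> acc=67101 shift=21 [end]
Varint 4: bytes[6:9] = 9D 8C 04 -> value 67101 (3 byte(s))
  byte[9]=0x1B cont=0 payload=0x1B=27: acc |= 27<<0 -> acc=27 shift=7 [end]
Varint 5: bytes[9:10] = 1B -> value 27 (1 byte(s))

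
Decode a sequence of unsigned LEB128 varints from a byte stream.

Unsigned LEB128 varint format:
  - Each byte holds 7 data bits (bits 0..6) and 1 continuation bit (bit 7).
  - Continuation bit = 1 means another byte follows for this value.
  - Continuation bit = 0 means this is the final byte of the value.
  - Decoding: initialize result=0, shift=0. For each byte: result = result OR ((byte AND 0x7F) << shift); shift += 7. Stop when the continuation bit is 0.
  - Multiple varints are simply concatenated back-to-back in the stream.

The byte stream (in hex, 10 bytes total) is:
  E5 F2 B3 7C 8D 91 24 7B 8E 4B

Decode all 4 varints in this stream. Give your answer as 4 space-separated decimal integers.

Answer: 260897125 592013 123 9614

Derivation:
  byte[0]=0xE5 cont=1 payload=0x65=101: acc |= 101<<0 -> acc=101 shift=7
  byte[1]=0xF2 cont=1 payload=0x72=114: acc |= 114<<7 -> acc=14693 shift=14
  byte[2]=0xB3 cont=1 payload=0x33=51: acc |= 51<<14 -> acc=850277 shift=21
  byte[3]=0x7C cont=0 payload=0x7C=124: acc |= 124<<21 -> acc=260897125 shift=28 [end]
Varint 1: bytes[0:4] = E5 F2 B3 7C -> value 260897125 (4 byte(s))
  byte[4]=0x8D cont=1 payload=0x0D=13: acc |= 13<<0 -> acc=13 shift=7
  byte[5]=0x91 cont=1 payload=0x11=17: acc |= 17<<7 -> acc=2189 shift=14
  byte[6]=0x24 cont=0 payload=0x24=36: acc |= 36<<14 -> acc=592013 shift=21 [end]
Varint 2: bytes[4:7] = 8D 91 24 -> value 592013 (3 byte(s))
  byte[7]=0x7B cont=0 payload=0x7B=123: acc |= 123<<0 -> acc=123 shift=7 [end]
Varint 3: bytes[7:8] = 7B -> value 123 (1 byte(s))
  byte[8]=0x8E cont=1 payload=0x0E=14: acc |= 14<<0 -> acc=14 shift=7
  byte[9]=0x4B cont=0 payload=0x4B=75: acc |= 75<<7 -> acc=9614 shift=14 [end]
Varint 4: bytes[8:10] = 8E 4B -> value 9614 (2 byte(s))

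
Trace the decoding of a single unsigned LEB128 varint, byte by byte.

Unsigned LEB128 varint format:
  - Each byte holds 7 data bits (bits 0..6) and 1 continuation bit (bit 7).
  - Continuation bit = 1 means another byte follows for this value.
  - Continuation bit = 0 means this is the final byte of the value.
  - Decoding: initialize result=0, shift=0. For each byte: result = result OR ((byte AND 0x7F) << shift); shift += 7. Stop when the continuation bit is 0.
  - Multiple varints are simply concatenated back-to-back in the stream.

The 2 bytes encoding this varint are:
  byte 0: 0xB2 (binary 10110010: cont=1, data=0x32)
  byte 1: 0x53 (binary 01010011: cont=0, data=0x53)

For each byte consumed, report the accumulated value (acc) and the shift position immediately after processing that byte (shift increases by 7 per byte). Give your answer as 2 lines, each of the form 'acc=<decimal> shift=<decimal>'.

byte 0=0xB2: payload=0x32=50, contrib = 50<<0 = 50; acc -> 50, shift -> 7
byte 1=0x53: payload=0x53=83, contrib = 83<<7 = 10624; acc -> 10674, shift -> 14

Answer: acc=50 shift=7
acc=10674 shift=14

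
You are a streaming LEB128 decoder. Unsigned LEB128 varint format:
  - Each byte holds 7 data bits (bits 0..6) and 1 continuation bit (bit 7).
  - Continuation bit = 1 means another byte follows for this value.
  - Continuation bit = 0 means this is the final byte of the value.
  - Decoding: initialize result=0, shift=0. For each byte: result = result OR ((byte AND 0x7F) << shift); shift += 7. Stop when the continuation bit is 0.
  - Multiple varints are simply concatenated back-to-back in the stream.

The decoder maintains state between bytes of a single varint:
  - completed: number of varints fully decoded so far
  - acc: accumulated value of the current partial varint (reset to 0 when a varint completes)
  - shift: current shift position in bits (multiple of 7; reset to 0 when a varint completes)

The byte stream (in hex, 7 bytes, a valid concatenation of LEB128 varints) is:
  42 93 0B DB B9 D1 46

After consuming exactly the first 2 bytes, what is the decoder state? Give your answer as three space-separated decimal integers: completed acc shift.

Answer: 1 19 7

Derivation:
byte[0]=0x42 cont=0 payload=0x42: varint #1 complete (value=66); reset -> completed=1 acc=0 shift=0
byte[1]=0x93 cont=1 payload=0x13: acc |= 19<<0 -> completed=1 acc=19 shift=7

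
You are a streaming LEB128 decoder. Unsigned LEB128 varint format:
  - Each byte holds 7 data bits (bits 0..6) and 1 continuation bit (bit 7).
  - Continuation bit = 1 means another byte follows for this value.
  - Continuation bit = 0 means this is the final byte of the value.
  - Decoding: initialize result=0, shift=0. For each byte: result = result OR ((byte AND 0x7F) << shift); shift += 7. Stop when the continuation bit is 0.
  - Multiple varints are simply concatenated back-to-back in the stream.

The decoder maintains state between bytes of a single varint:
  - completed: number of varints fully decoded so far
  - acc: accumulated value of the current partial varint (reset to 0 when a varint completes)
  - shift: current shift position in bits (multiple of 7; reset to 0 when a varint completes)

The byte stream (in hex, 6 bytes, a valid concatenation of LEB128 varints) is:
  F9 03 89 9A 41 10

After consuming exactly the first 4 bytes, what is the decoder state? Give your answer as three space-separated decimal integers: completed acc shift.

byte[0]=0xF9 cont=1 payload=0x79: acc |= 121<<0 -> completed=0 acc=121 shift=7
byte[1]=0x03 cont=0 payload=0x03: varint #1 complete (value=505); reset -> completed=1 acc=0 shift=0
byte[2]=0x89 cont=1 payload=0x09: acc |= 9<<0 -> completed=1 acc=9 shift=7
byte[3]=0x9A cont=1 payload=0x1A: acc |= 26<<7 -> completed=1 acc=3337 shift=14

Answer: 1 3337 14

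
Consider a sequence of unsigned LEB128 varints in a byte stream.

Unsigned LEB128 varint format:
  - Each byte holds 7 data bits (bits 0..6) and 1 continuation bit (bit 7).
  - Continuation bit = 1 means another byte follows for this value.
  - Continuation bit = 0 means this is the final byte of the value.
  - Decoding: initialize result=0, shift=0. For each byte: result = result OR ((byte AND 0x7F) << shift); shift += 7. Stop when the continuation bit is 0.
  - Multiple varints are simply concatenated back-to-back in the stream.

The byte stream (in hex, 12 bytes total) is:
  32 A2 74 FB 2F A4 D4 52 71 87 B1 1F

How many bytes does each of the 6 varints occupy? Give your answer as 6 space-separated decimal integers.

  byte[0]=0x32 cont=0 payload=0x32=50: acc |= 50<<0 -> acc=50 shift=7 [end]
Varint 1: bytes[0:1] = 32 -> value 50 (1 byte(s))
  byte[1]=0xA2 cont=1 payload=0x22=34: acc |= 34<<0 -> acc=34 shift=7
  byte[2]=0x74 cont=0 payload=0x74=116: acc |= 116<<7 -> acc=14882 shift=14 [end]
Varint 2: bytes[1:3] = A2 74 -> value 14882 (2 byte(s))
  byte[3]=0xFB cont=1 payload=0x7B=123: acc |= 123<<0 -> acc=123 shift=7
  byte[4]=0x2F cont=0 payload=0x2F=47: acc |= 47<<7 -> acc=6139 shift=14 [end]
Varint 3: bytes[3:5] = FB 2F -> value 6139 (2 byte(s))
  byte[5]=0xA4 cont=1 payload=0x24=36: acc |= 36<<0 -> acc=36 shift=7
  byte[6]=0xD4 cont=1 payload=0x54=84: acc |= 84<<7 -> acc=10788 shift=14
  byte[7]=0x52 cont=0 payload=0x52=82: acc |= 82<<14 -> acc=1354276 shift=21 [end]
Varint 4: bytes[5:8] = A4 D4 52 -> value 1354276 (3 byte(s))
  byte[8]=0x71 cont=0 payload=0x71=113: acc |= 113<<0 -> acc=113 shift=7 [end]
Varint 5: bytes[8:9] = 71 -> value 113 (1 byte(s))
  byte[9]=0x87 cont=1 payload=0x07=7: acc |= 7<<0 -> acc=7 shift=7
  byte[10]=0xB1 cont=1 payload=0x31=49: acc |= 49<<7 -> acc=6279 shift=14
  byte[11]=0x1F cont=0 payload=0x1F=31: acc |= 31<<14 -> acc=514183 shift=21 [end]
Varint 6: bytes[9:12] = 87 B1 1F -> value 514183 (3 byte(s))

Answer: 1 2 2 3 1 3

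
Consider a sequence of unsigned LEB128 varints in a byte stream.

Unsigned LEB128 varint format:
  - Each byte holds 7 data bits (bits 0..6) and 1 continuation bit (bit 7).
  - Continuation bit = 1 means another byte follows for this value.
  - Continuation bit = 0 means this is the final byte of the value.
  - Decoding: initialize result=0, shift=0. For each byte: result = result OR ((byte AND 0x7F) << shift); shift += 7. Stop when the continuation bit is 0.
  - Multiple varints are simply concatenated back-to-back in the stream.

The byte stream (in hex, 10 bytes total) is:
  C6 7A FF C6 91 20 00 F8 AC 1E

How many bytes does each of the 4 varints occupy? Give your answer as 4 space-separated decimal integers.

Answer: 2 4 1 3

Derivation:
  byte[0]=0xC6 cont=1 payload=0x46=70: acc |= 70<<0 -> acc=70 shift=7
  byte[1]=0x7A cont=0 payload=0x7A=122: acc |= 122<<7 -> acc=15686 shift=14 [end]
Varint 1: bytes[0:2] = C6 7A -> value 15686 (2 byte(s))
  byte[2]=0xFF cont=1 payload=0x7F=127: acc |= 127<<0 -> acc=127 shift=7
  byte[3]=0xC6 cont=1 payload=0x46=70: acc |= 70<<7 -> acc=9087 shift=14
  byte[4]=0x91 cont=1 payload=0x11=17: acc |= 17<<14 -> acc=287615 shift=21
  byte[5]=0x20 cont=0 payload=0x20=32: acc |= 32<<21 -> acc=67396479 shift=28 [end]
Varint 2: bytes[2:6] = FF C6 91 20 -> value 67396479 (4 byte(s))
  byte[6]=0x00 cont=0 payload=0x00=0: acc |= 0<<0 -> acc=0 shift=7 [end]
Varint 3: bytes[6:7] = 00 -> value 0 (1 byte(s))
  byte[7]=0xF8 cont=1 payload=0x78=120: acc |= 120<<0 -> acc=120 shift=7
  byte[8]=0xAC cont=1 payload=0x2C=44: acc |= 44<<7 -> acc=5752 shift=14
  byte[9]=0x1E cont=0 payload=0x1E=30: acc |= 30<<14 -> acc=497272 shift=21 [end]
Varint 4: bytes[7:10] = F8 AC 1E -> value 497272 (3 byte(s))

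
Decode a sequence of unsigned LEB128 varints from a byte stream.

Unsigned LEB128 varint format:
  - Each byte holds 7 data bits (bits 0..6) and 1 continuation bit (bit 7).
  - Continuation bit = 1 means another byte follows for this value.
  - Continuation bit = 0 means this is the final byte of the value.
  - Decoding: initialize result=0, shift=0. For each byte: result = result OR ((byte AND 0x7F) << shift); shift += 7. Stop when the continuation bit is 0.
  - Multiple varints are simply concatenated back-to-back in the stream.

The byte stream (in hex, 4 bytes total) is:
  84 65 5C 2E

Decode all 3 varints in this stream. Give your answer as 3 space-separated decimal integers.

  byte[0]=0x84 cont=1 payload=0x04=4: acc |= 4<<0 -> acc=4 shift=7
  byte[1]=0x65 cont=0 payload=0x65=101: acc |= 101<<7 -> acc=12932 shift=14 [end]
Varint 1: bytes[0:2] = 84 65 -> value 12932 (2 byte(s))
  byte[2]=0x5C cont=0 payload=0x5C=92: acc |= 92<<0 -> acc=92 shift=7 [end]
Varint 2: bytes[2:3] = 5C -> value 92 (1 byte(s))
  byte[3]=0x2E cont=0 payload=0x2E=46: acc |= 46<<0 -> acc=46 shift=7 [end]
Varint 3: bytes[3:4] = 2E -> value 46 (1 byte(s))

Answer: 12932 92 46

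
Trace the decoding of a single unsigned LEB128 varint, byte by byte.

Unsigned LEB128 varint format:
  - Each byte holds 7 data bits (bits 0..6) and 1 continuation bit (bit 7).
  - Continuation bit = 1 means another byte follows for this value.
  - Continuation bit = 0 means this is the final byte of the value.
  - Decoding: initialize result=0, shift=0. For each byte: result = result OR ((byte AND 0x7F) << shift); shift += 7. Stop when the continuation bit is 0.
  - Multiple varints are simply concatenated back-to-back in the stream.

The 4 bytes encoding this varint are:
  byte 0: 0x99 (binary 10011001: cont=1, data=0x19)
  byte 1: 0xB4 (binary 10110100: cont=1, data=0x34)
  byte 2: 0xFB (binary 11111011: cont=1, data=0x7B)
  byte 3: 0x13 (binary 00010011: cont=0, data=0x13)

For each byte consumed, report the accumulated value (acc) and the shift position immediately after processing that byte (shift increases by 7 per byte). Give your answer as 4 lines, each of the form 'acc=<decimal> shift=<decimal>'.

byte 0=0x99: payload=0x19=25, contrib = 25<<0 = 25; acc -> 25, shift -> 7
byte 1=0xB4: payload=0x34=52, contrib = 52<<7 = 6656; acc -> 6681, shift -> 14
byte 2=0xFB: payload=0x7B=123, contrib = 123<<14 = 2015232; acc -> 2021913, shift -> 21
byte 3=0x13: payload=0x13=19, contrib = 19<<21 = 39845888; acc -> 41867801, shift -> 28

Answer: acc=25 shift=7
acc=6681 shift=14
acc=2021913 shift=21
acc=41867801 shift=28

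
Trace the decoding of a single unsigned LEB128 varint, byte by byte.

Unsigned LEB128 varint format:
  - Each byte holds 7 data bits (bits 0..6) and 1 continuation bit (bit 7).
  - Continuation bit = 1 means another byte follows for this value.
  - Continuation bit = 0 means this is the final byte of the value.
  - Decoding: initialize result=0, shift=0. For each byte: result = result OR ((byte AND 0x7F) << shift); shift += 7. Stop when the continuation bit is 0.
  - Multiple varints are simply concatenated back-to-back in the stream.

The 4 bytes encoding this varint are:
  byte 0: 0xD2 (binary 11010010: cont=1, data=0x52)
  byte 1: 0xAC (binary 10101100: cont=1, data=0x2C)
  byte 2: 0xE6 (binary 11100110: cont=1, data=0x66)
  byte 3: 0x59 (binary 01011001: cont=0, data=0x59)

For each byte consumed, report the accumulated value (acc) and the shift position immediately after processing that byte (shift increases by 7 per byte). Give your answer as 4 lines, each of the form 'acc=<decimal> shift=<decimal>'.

byte 0=0xD2: payload=0x52=82, contrib = 82<<0 = 82; acc -> 82, shift -> 7
byte 1=0xAC: payload=0x2C=44, contrib = 44<<7 = 5632; acc -> 5714, shift -> 14
byte 2=0xE6: payload=0x66=102, contrib = 102<<14 = 1671168; acc -> 1676882, shift -> 21
byte 3=0x59: payload=0x59=89, contrib = 89<<21 = 186646528; acc -> 188323410, shift -> 28

Answer: acc=82 shift=7
acc=5714 shift=14
acc=1676882 shift=21
acc=188323410 shift=28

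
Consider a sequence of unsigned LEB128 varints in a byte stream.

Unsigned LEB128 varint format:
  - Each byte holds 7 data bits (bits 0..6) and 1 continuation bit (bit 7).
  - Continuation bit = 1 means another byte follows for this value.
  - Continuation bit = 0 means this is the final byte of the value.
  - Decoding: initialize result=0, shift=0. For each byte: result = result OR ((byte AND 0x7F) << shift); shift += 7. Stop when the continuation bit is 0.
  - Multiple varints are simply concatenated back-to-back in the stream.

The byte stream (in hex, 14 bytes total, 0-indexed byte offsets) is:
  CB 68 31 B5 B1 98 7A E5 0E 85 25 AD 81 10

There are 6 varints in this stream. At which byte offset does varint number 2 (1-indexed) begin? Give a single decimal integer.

  byte[0]=0xCB cont=1 payload=0x4B=75: acc |= 75<<0 -> acc=75 shift=7
  byte[1]=0x68 cont=0 payload=0x68=104: acc |= 104<<7 -> acc=13387 shift=14 [end]
Varint 1: bytes[0:2] = CB 68 -> value 13387 (2 byte(s))
  byte[2]=0x31 cont=0 payload=0x31=49: acc |= 49<<0 -> acc=49 shift=7 [end]
Varint 2: bytes[2:3] = 31 -> value 49 (1 byte(s))
  byte[3]=0xB5 cont=1 payload=0x35=53: acc |= 53<<0 -> acc=53 shift=7
  byte[4]=0xB1 cont=1 payload=0x31=49: acc |= 49<<7 -> acc=6325 shift=14
  byte[5]=0x98 cont=1 payload=0x18=24: acc |= 24<<14 -> acc=399541 shift=21
  byte[6]=0x7A cont=0 payload=0x7A=122: acc |= 122<<21 -> acc=256252085 shift=28 [end]
Varint 3: bytes[3:7] = B5 B1 98 7A -> value 256252085 (4 byte(s))
  byte[7]=0xE5 cont=1 payload=0x65=101: acc |= 101<<0 -> acc=101 shift=7
  byte[8]=0x0E cont=0 payload=0x0E=14: acc |= 14<<7 -> acc=1893 shift=14 [end]
Varint 4: bytes[7:9] = E5 0E -> value 1893 (2 byte(s))
  byte[9]=0x85 cont=1 payload=0x05=5: acc |= 5<<0 -> acc=5 shift=7
  byte[10]=0x25 cont=0 payload=0x25=37: acc |= 37<<7 -> acc=4741 shift=14 [end]
Varint 5: bytes[9:11] = 85 25 -> value 4741 (2 byte(s))
  byte[11]=0xAD cont=1 payload=0x2D=45: acc |= 45<<0 -> acc=45 shift=7
  byte[12]=0x81 cont=1 payload=0x01=1: acc |= 1<<7 -> acc=173 shift=14
  byte[13]=0x10 cont=0 payload=0x10=16: acc |= 16<<14 -> acc=262317 shift=21 [end]
Varint 6: bytes[11:14] = AD 81 10 -> value 262317 (3 byte(s))

Answer: 2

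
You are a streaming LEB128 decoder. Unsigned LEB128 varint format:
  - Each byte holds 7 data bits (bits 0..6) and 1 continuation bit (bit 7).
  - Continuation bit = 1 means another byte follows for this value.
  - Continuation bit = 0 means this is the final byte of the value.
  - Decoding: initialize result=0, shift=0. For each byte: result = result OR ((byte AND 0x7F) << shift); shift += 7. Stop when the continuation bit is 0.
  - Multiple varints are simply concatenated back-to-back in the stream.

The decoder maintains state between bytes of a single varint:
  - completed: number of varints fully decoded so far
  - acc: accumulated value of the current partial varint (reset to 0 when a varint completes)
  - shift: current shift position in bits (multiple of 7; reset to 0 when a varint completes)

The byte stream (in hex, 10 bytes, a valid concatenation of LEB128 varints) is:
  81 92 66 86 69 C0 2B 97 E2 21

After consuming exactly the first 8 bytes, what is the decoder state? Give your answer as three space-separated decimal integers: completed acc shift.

Answer: 3 23 7

Derivation:
byte[0]=0x81 cont=1 payload=0x01: acc |= 1<<0 -> completed=0 acc=1 shift=7
byte[1]=0x92 cont=1 payload=0x12: acc |= 18<<7 -> completed=0 acc=2305 shift=14
byte[2]=0x66 cont=0 payload=0x66: varint #1 complete (value=1673473); reset -> completed=1 acc=0 shift=0
byte[3]=0x86 cont=1 payload=0x06: acc |= 6<<0 -> completed=1 acc=6 shift=7
byte[4]=0x69 cont=0 payload=0x69: varint #2 complete (value=13446); reset -> completed=2 acc=0 shift=0
byte[5]=0xC0 cont=1 payload=0x40: acc |= 64<<0 -> completed=2 acc=64 shift=7
byte[6]=0x2B cont=0 payload=0x2B: varint #3 complete (value=5568); reset -> completed=3 acc=0 shift=0
byte[7]=0x97 cont=1 payload=0x17: acc |= 23<<0 -> completed=3 acc=23 shift=7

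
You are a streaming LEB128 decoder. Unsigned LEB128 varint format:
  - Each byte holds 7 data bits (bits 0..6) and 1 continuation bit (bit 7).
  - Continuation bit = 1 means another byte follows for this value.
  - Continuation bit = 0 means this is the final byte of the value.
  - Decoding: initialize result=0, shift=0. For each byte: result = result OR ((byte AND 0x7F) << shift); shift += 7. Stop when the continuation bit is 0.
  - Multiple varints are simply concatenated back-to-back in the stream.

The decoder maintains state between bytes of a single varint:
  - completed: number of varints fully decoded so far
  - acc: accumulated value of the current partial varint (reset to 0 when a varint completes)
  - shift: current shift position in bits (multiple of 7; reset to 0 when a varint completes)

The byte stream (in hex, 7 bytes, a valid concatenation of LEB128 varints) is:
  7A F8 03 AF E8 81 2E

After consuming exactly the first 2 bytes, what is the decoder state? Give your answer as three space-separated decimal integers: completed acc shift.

byte[0]=0x7A cont=0 payload=0x7A: varint #1 complete (value=122); reset -> completed=1 acc=0 shift=0
byte[1]=0xF8 cont=1 payload=0x78: acc |= 120<<0 -> completed=1 acc=120 shift=7

Answer: 1 120 7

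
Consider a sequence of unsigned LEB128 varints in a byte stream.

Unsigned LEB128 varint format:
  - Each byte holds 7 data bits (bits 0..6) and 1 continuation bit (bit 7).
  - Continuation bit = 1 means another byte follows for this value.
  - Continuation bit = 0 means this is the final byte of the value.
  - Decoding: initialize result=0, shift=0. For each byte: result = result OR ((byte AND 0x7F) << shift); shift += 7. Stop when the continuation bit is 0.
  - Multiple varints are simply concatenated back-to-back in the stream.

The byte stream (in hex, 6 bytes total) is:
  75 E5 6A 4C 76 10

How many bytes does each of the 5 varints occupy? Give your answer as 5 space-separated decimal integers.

  byte[0]=0x75 cont=0 payload=0x75=117: acc |= 117<<0 -> acc=117 shift=7 [end]
Varint 1: bytes[0:1] = 75 -> value 117 (1 byte(s))
  byte[1]=0xE5 cont=1 payload=0x65=101: acc |= 101<<0 -> acc=101 shift=7
  byte[2]=0x6A cont=0 payload=0x6A=106: acc |= 106<<7 -> acc=13669 shift=14 [end]
Varint 2: bytes[1:3] = E5 6A -> value 13669 (2 byte(s))
  byte[3]=0x4C cont=0 payload=0x4C=76: acc |= 76<<0 -> acc=76 shift=7 [end]
Varint 3: bytes[3:4] = 4C -> value 76 (1 byte(s))
  byte[4]=0x76 cont=0 payload=0x76=118: acc |= 118<<0 -> acc=118 shift=7 [end]
Varint 4: bytes[4:5] = 76 -> value 118 (1 byte(s))
  byte[5]=0x10 cont=0 payload=0x10=16: acc |= 16<<0 -> acc=16 shift=7 [end]
Varint 5: bytes[5:6] = 10 -> value 16 (1 byte(s))

Answer: 1 2 1 1 1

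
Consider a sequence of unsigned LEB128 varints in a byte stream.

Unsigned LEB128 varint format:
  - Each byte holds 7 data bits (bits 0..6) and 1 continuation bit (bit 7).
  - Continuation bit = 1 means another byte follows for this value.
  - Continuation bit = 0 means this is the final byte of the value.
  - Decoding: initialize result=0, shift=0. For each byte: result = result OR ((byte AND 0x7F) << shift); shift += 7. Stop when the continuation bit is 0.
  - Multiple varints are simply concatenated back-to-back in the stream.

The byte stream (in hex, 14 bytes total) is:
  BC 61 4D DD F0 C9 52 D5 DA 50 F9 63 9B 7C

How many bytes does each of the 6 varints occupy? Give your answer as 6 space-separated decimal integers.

Answer: 2 1 4 3 2 2

Derivation:
  byte[0]=0xBC cont=1 payload=0x3C=60: acc |= 60<<0 -> acc=60 shift=7
  byte[1]=0x61 cont=0 payload=0x61=97: acc |= 97<<7 -> acc=12476 shift=14 [end]
Varint 1: bytes[0:2] = BC 61 -> value 12476 (2 byte(s))
  byte[2]=0x4D cont=0 payload=0x4D=77: acc |= 77<<0 -> acc=77 shift=7 [end]
Varint 2: bytes[2:3] = 4D -> value 77 (1 byte(s))
  byte[3]=0xDD cont=1 payload=0x5D=93: acc |= 93<<0 -> acc=93 shift=7
  byte[4]=0xF0 cont=1 payload=0x70=112: acc |= 112<<7 -> acc=14429 shift=14
  byte[5]=0xC9 cont=1 payload=0x49=73: acc |= 73<<14 -> acc=1210461 shift=21
  byte[6]=0x52 cont=0 payload=0x52=82: acc |= 82<<21 -> acc=173176925 shift=28 [end]
Varint 3: bytes[3:7] = DD F0 C9 52 -> value 173176925 (4 byte(s))
  byte[7]=0xD5 cont=1 payload=0x55=85: acc |= 85<<0 -> acc=85 shift=7
  byte[8]=0xDA cont=1 payload=0x5A=90: acc |= 90<<7 -> acc=11605 shift=14
  byte[9]=0x50 cont=0 payload=0x50=80: acc |= 80<<14 -> acc=1322325 shift=21 [end]
Varint 4: bytes[7:10] = D5 DA 50 -> value 1322325 (3 byte(s))
  byte[10]=0xF9 cont=1 payload=0x79=121: acc |= 121<<0 -> acc=121 shift=7
  byte[11]=0x63 cont=0 payload=0x63=99: acc |= 99<<7 -> acc=12793 shift=14 [end]
Varint 5: bytes[10:12] = F9 63 -> value 12793 (2 byte(s))
  byte[12]=0x9B cont=1 payload=0x1B=27: acc |= 27<<0 -> acc=27 shift=7
  byte[13]=0x7C cont=0 payload=0x7C=124: acc |= 124<<7 -> acc=15899 shift=14 [end]
Varint 6: bytes[12:14] = 9B 7C -> value 15899 (2 byte(s))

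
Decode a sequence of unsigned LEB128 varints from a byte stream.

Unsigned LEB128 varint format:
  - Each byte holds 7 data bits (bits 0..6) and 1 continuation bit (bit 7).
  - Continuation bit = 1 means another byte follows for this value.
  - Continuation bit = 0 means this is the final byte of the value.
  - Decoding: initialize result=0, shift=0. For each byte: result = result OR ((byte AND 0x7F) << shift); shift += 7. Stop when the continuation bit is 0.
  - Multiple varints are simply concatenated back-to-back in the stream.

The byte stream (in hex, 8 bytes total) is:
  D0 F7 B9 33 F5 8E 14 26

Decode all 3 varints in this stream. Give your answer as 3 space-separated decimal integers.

Answer: 107903952 329589 38

Derivation:
  byte[0]=0xD0 cont=1 payload=0x50=80: acc |= 80<<0 -> acc=80 shift=7
  byte[1]=0xF7 cont=1 payload=0x77=119: acc |= 119<<7 -> acc=15312 shift=14
  byte[2]=0xB9 cont=1 payload=0x39=57: acc |= 57<<14 -> acc=949200 shift=21
  byte[3]=0x33 cont=0 payload=0x33=51: acc |= 51<<21 -> acc=107903952 shift=28 [end]
Varint 1: bytes[0:4] = D0 F7 B9 33 -> value 107903952 (4 byte(s))
  byte[4]=0xF5 cont=1 payload=0x75=117: acc |= 117<<0 -> acc=117 shift=7
  byte[5]=0x8E cont=1 payload=0x0E=14: acc |= 14<<7 -> acc=1909 shift=14
  byte[6]=0x14 cont=0 payload=0x14=20: acc |= 20<<14 -> acc=329589 shift=21 [end]
Varint 2: bytes[4:7] = F5 8E 14 -> value 329589 (3 byte(s))
  byte[7]=0x26 cont=0 payload=0x26=38: acc |= 38<<0 -> acc=38 shift=7 [end]
Varint 3: bytes[7:8] = 26 -> value 38 (1 byte(s))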